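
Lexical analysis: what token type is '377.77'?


Pattern: digits with a decimal point
Type: FLOAT_LITERAL


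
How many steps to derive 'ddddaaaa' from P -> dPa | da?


Derivation: P => dPa => ddPaa => dddPaaa => ddddaaaa
Steps: 4


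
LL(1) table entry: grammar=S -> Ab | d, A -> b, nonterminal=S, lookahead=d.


For [S, d]: 'd' ∈ FIRST(d)
Entry: S -> d


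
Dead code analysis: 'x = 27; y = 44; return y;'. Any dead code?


x is assigned but never read
Dead: 'x = 27'


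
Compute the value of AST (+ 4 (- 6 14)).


Evaluate inner: (- 6 14) = -8
Evaluate root: (+ 4 -8) = -4
Result: -4


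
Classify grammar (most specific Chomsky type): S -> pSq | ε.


Single nonterminal LHS, but p^n q^n is not regular
Classification: Type 2 (Context-Free)


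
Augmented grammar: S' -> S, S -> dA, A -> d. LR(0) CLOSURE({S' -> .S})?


Start: S' -> .S
For each item with dot before a nonterminal B, add B -> .γ for every B-production
Closure: [S' -> .S, S -> .dA]


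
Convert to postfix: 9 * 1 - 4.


Left to right (same or higher precedence on left)
Postfix: 9 1 * 4 -


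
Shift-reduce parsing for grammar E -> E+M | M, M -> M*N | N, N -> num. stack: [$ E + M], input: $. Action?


handle 'E+M' on top; lookahead ∈ FOLLOW(E) = {+, $}
Action: reduce (E -> E+M)


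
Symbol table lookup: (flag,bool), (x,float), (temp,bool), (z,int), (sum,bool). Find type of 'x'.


Lookup 'x' → type float


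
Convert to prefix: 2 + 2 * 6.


'*' binds tighter: tree is (+ 2 (* 2 6))
Prefix: + 2 * 2 6


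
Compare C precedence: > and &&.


'>' is relational (level 7); '&&' is logical AND (level 2)
Higher level binds tighter
'>' has higher precedence than '&&'


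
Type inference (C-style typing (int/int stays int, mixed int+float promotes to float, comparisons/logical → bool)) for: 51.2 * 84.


Operand types: float * int
Rule: mixed int/float promotes to float; int/int stays int
Result type: float


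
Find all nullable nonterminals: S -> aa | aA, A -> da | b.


A nonterminal is nullable iff some alternative derives ε (directly, or every symbol in it is nullable)
Nullable: {}


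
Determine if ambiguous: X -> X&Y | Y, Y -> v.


precedence layered via separate nonterminal Y: deterministic
Unambiguous


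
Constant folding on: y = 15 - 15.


15 - 15 = 0 at compile time
Optimized: y = 0


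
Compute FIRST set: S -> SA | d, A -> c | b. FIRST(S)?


Per alternative of S: FIRST(SA) = {d}; FIRST(d) = {d}
FIRST(S) = {d}


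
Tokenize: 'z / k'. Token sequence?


Scan left to right, longest-match per lexeme
Tokens: ID(z), OP(/), ID(k)


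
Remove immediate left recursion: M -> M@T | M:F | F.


Left-recursive alternatives: M@T, M:F; non-recursive: F
Introduce M': M -> FM', M' -> @TM' | :FM' | ε


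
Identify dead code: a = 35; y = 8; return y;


a is assigned but never read
Dead: 'a = 35'


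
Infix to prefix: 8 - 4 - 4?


left-to-right (same/higher precedence on left): tree is (- (- 8 4) 4)
Prefix: - - 8 4 4


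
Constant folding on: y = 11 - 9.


11 - 9 = 2 at compile time
Optimized: y = 2


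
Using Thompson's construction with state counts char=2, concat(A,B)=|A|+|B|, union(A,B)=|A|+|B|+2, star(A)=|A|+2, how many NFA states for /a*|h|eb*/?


Syntax tree has 4 char leaf(s), 2 union(s), 2 star(s)
chars contribute 4×2 = 8; each union adds +2; each star adds +2
Total: 8 + 4 + 4 = 16 states


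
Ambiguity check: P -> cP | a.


right-linear, alternatives start with distinct terminals 'c' vs 'a': unique leftmost derivation
Unambiguous


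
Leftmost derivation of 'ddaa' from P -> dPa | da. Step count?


Derivation: P => dPa => ddaa
Steps: 2


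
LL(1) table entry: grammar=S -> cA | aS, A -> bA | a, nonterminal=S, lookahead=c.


For [S, c]: 'c' ∈ FIRST(cA)
Entry: S -> cA


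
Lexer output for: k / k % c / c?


Scan left to right, longest-match per lexeme
Tokens: ID(k), OP(/), ID(k), OP(%), ID(c), OP(/), ID(c)


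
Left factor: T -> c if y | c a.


Common prefix: 'c'
Factored: T -> c T', T' -> if y | a


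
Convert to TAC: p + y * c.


Break into single-operator statements:
t1 = y * c
t2 = p + t1


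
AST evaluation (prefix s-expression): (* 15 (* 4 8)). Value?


Evaluate inner: (* 4 8) = 32
Evaluate root: (* 15 32) = 480
Result: 480


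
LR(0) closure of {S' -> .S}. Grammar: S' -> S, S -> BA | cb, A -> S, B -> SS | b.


Start: S' -> .S
For each item with dot before a nonterminal B, add B -> .γ for every B-production
Closure: [S' -> .S, S -> .BA, S -> .cb, B -> .SS, B -> .b]


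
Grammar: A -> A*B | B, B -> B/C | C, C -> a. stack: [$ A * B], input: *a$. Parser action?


handle 'A*B' on top; lookahead ∈ FOLLOW(A) = {*, $}
Action: reduce (A -> A*B)


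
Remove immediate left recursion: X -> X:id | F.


Left-recursive alternatives: X:id; non-recursive: F
Introduce X': X -> FX', X' -> :idX' | ε


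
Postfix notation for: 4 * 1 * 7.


Left to right (same or higher precedence on left)
Postfix: 4 1 * 7 *


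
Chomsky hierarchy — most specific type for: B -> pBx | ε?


Single nonterminal LHS, but p^n x^n is not regular
Classification: Type 2 (Context-Free)


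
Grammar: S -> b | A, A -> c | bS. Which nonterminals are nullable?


A nonterminal is nullable iff some alternative derives ε (directly, or every symbol in it is nullable)
Nullable: {}


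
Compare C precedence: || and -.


'-' is additive (level 9); '||' is logical OR (level 1)
Higher level binds tighter
'-' has higher precedence than '||'


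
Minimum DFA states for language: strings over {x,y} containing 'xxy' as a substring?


KMP-style automaton: 3 progress states + 1 absorbing accept = 4
Minimal DFA: 4 states


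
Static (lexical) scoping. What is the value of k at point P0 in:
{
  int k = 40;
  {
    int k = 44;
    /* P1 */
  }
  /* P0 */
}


k declared in the same block as P0
k = 40


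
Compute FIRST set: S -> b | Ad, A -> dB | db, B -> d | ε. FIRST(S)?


Per alternative of S: FIRST(b) = {b}; FIRST(Ad) = {d}
FIRST(S) = {b, d}


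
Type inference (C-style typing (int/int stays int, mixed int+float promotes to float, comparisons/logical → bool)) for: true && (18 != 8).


Operand types: bool && bool
Rule: logical operators take bool operands and yield bool
Result type: bool


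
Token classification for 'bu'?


Pattern: letter/underscore followed by alphanumerics, not a keyword
Type: IDENTIFIER


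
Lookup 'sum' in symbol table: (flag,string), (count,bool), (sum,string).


Lookup 'sum' → type string


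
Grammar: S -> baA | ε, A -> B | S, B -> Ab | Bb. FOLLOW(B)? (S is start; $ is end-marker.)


$ ∈ FOLLOW(S). For each A -> αBβ: add FIRST(β)\{ε} to FOLLOW(B); if β nullable, add FOLLOW(A).
FOLLOW(B) = {$, b}


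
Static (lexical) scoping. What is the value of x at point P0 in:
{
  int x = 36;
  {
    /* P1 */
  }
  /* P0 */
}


x declared in the same block as P0
x = 36


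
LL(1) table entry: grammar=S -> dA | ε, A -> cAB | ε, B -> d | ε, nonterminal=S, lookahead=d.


For [S, d]: 'd' ∈ FIRST(dA)
Entry: S -> dA


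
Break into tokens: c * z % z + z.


Scan left to right, longest-match per lexeme
Tokens: ID(c), OP(*), ID(z), OP(%), ID(z), OP(+), ID(z)


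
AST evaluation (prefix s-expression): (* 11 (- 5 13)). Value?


Evaluate inner: (- 5 13) = -8
Evaluate root: (* 11 -8) = -88
Result: -88


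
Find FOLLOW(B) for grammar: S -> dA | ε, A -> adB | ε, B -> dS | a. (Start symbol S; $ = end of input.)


$ ∈ FOLLOW(S). For each A -> αBβ: add FIRST(β)\{ε} to FOLLOW(B); if β nullable, add FOLLOW(A).
FOLLOW(B) = {$}


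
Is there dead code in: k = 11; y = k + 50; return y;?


k is read by y's definition; y is returned
No dead code


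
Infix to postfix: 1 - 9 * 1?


* has higher precedence, evaluate 9*1 first
Postfix: 1 9 1 * -


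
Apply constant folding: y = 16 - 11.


16 - 11 = 5 at compile time
Optimized: y = 5


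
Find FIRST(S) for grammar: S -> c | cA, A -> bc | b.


Per alternative of S: FIRST(c) = {c}; FIRST(cA) = {c}
FIRST(S) = {c}


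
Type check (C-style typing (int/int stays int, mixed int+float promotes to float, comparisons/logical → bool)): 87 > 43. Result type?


Operand types: int > int
Rule: comparison yields bool
Result type: bool


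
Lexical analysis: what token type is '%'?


Pattern: operator symbol
Type: OPERATOR


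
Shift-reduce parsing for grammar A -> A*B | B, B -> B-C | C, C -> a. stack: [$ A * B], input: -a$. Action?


'-' can extend B; shift to build B -> B-C
Action: shift


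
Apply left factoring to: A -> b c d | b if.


Common prefix: 'b'
Factored: A -> b A', A' -> c d | if


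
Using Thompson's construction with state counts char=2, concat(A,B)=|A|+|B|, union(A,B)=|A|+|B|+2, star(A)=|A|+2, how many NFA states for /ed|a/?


Syntax tree has 3 char leaf(s), 1 union(s), 0 star(s)
chars contribute 3×2 = 6; each union adds +2; each star adds +2
Total: 6 + 2 + 0 = 8 states


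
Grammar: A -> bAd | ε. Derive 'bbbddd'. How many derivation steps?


Derivation: A => bAd => bbAdd => bbbAddd => bbbddd
Steps: 4


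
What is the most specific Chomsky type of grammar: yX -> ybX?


LHS has context (more than one symbol) and |LHS| ≤ |RHS|
Classification: Type 1 (Context-Sensitive)


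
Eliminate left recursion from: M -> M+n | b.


Left-recursive alternatives: M+n; non-recursive: b
Introduce M': M -> bM', M' -> +nM' | ε


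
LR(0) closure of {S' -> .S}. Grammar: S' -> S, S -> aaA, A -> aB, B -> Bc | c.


Start: S' -> .S
For each item with dot before a nonterminal B, add B -> .γ for every B-production
Closure: [S' -> .S, S -> .aaA]


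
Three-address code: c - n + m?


Break into single-operator statements:
t1 = c - n
t2 = t1 + m


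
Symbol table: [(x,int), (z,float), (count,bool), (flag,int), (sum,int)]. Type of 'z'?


Lookup 'z' → type float


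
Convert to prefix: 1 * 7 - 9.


left-to-right (same/higher precedence on left): tree is (- (* 1 7) 9)
Prefix: - * 1 7 9


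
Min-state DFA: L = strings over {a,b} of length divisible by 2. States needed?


Track length mod 2: states 0..1, accept at 0
Minimal DFA: 2 states


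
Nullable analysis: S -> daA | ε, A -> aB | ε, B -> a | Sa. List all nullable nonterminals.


A nonterminal is nullable iff some alternative derives ε (directly, or every symbol in it is nullable)
Nullable: {A, S}


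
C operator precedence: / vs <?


'/' is multiplicative (level 10); '<' is relational (level 7)
Higher level binds tighter
'/' has higher precedence than '<'


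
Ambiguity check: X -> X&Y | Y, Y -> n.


precedence layered via separate nonterminal Y: deterministic
Unambiguous


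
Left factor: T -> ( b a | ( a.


Common prefix: '('
Factored: T -> ( T', T' -> b a | a


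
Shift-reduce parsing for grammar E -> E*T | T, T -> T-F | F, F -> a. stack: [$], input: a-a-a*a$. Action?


no handle on stack; shift 'a'
Action: shift


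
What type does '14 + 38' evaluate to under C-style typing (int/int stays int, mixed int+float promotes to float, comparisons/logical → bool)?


Operand types: int + int
Rule: mixed int/float promotes to float; int/int stays int
Result type: int


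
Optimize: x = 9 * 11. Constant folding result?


9 * 11 = 99 at compile time
Optimized: x = 99


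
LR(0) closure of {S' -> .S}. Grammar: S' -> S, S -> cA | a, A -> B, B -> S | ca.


Start: S' -> .S
For each item with dot before a nonterminal B, add B -> .γ for every B-production
Closure: [S' -> .S, S -> .cA, S -> .a]


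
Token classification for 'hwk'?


Pattern: letter/underscore followed by alphanumerics, not a keyword
Type: IDENTIFIER


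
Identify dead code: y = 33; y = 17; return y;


first assignment to y is overwritten before any read
Dead: 'y = 33'


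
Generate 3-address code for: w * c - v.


Break into single-operator statements:
t1 = w * c
t2 = t1 - v


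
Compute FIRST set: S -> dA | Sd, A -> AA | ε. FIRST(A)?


Per alternative of A: FIRST(AA) = {ε}; FIRST(ε) = {ε}
FIRST(A) = {ε}


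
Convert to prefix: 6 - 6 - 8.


left-to-right (same/higher precedence on left): tree is (- (- 6 6) 8)
Prefix: - - 6 6 8


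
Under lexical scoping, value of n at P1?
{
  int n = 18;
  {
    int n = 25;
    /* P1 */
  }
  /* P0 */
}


n declared in the same block as P1
n = 25


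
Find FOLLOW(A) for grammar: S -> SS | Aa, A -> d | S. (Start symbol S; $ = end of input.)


$ ∈ FOLLOW(S). For each A -> αBβ: add FIRST(β)\{ε} to FOLLOW(B); if β nullable, add FOLLOW(A).
FOLLOW(A) = {a}


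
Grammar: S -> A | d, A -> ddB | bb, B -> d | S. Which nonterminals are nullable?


A nonterminal is nullable iff some alternative derives ε (directly, or every symbol in it is nullable)
Nullable: {}


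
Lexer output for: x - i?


Scan left to right, longest-match per lexeme
Tokens: ID(x), OP(-), ID(i)


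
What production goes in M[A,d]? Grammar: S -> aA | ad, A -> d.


For [A, d]: 'd' ∈ FIRST(d)
Entry: A -> d


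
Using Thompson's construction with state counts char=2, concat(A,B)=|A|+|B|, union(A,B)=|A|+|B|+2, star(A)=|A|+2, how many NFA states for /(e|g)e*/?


Syntax tree has 3 char leaf(s), 1 union(s), 1 star(s)
chars contribute 3×2 = 6; each union adds +2; each star adds +2
Total: 6 + 2 + 2 = 10 states


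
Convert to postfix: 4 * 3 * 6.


Left to right (same or higher precedence on left)
Postfix: 4 3 * 6 *


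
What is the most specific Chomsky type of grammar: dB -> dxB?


LHS has context (more than one symbol) and |LHS| ≤ |RHS|
Classification: Type 1 (Context-Sensitive)


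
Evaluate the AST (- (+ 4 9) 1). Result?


Evaluate inner: (+ 4 9) = 13
Evaluate root: (- 13 1) = 12
Result: 12


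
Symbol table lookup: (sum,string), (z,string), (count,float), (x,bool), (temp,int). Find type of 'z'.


Lookup 'z' → type string


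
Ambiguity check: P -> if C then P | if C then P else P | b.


dangling else: 'if C then if C then b else b' parses two ways
Ambiguous


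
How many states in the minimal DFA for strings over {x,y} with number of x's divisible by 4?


Track (count of x) mod 4: states 0..3, accept at 0
Minimal DFA: 4 states


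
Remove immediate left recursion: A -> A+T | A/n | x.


Left-recursive alternatives: A+T, A/n; non-recursive: x
Introduce A': A -> xA', A' -> +TA' | /nA' | ε


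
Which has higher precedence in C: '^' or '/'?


'/' is multiplicative (level 10); '^' is bitwise XOR (level 4)
Higher level binds tighter
'/' has higher precedence than '^'


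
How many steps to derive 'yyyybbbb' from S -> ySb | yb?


Derivation: S => ySb => yySbb => yyySbbb => yyyybbbb
Steps: 4


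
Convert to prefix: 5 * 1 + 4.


left-to-right (same/higher precedence on left): tree is (+ (* 5 1) 4)
Prefix: + * 5 1 4


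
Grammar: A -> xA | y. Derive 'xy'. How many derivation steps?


Derivation: A => xA => xy
Steps: 2


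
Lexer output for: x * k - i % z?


Scan left to right, longest-match per lexeme
Tokens: ID(x), OP(*), ID(k), OP(-), ID(i), OP(%), ID(z)


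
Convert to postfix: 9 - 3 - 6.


Left to right (same or higher precedence on left)
Postfix: 9 3 - 6 -


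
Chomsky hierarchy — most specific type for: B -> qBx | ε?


Single nonterminal LHS, but q^n x^n is not regular
Classification: Type 2 (Context-Free)


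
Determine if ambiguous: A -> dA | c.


right-linear, alternatives start with distinct terminals 'd' vs 'c': unique leftmost derivation
Unambiguous


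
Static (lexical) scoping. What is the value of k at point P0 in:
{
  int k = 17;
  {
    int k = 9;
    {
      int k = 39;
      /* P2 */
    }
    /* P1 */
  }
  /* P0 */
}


k declared in the same block as P0
k = 17


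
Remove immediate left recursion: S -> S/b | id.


Left-recursive alternatives: S/b; non-recursive: id
Introduce S': S -> idS', S' -> /bS' | ε


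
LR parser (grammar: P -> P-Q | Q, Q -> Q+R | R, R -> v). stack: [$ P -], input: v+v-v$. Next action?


no handle ('P-' is not any RHS); shift 'v'
Action: shift


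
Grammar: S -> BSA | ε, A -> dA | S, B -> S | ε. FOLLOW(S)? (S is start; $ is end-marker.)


$ ∈ FOLLOW(S). For each A -> αBβ: add FIRST(β)\{ε} to FOLLOW(B); if β nullable, add FOLLOW(A).
FOLLOW(S) = {$, d}


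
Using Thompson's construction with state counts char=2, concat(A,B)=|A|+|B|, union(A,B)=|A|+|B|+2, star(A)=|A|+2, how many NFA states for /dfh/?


Syntax tree has 3 char leaf(s), 0 union(s), 0 star(s)
chars contribute 3×2 = 6; each union adds +2; each star adds +2
Total: 6 + 0 + 0 = 6 states


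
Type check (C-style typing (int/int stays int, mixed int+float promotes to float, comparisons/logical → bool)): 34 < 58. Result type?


Operand types: int < int
Rule: comparison yields bool
Result type: bool


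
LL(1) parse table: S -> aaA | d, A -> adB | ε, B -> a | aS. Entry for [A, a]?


For [A, a]: 'a' ∈ FIRST(adB)
Entry: A -> adB


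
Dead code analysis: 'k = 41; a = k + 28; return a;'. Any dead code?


k is read by a's definition; a is returned
No dead code


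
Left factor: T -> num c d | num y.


Common prefix: 'num'
Factored: T -> num T', T' -> c d | y


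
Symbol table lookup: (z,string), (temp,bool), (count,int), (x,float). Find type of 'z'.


Lookup 'z' → type string


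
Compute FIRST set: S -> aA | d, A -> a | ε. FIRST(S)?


Per alternative of S: FIRST(aA) = {a}; FIRST(d) = {d}
FIRST(S) = {a, d}


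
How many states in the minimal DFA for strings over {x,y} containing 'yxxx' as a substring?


KMP-style automaton: 4 progress states + 1 absorbing accept = 5
Minimal DFA: 5 states


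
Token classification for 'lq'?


Pattern: letter/underscore followed by alphanumerics, not a keyword
Type: IDENTIFIER


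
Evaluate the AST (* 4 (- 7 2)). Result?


Evaluate inner: (- 7 2) = 5
Evaluate root: (* 4 5) = 20
Result: 20


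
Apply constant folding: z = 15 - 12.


15 - 12 = 3 at compile time
Optimized: z = 3


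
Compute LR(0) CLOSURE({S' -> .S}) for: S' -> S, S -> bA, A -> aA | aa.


Start: S' -> .S
For each item with dot before a nonterminal B, add B -> .γ for every B-production
Closure: [S' -> .S, S -> .bA]


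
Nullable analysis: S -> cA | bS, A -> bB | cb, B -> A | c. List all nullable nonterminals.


A nonterminal is nullable iff some alternative derives ε (directly, or every symbol in it is nullable)
Nullable: {}


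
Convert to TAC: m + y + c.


Break into single-operator statements:
t1 = m + y
t2 = t1 + c


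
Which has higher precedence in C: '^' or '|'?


'^' is bitwise XOR (level 4); '|' is bitwise OR (level 3)
Higher level binds tighter
'^' has higher precedence than '|'


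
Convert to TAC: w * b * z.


Break into single-operator statements:
t1 = w * b
t2 = t1 * z


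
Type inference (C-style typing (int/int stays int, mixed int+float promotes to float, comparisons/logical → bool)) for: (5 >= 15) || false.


Operand types: bool || bool
Rule: logical operators take bool operands and yield bool
Result type: bool


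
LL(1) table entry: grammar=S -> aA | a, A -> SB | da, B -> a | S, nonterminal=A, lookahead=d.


For [A, d]: 'd' ∈ FIRST(da)
Entry: A -> da


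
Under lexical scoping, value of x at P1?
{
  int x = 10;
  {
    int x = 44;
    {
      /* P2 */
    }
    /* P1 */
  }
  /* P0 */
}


x declared in the same block as P1
x = 44


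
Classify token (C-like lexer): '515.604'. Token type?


Pattern: digits with a decimal point
Type: FLOAT_LITERAL


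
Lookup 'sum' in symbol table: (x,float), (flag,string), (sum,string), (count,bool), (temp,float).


Lookup 'sum' → type string


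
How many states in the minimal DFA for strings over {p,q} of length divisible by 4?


Track length mod 4: states 0..3, accept at 0
Minimal DFA: 4 states


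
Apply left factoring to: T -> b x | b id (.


Common prefix: 'b'
Factored: T -> b T', T' -> x | id (


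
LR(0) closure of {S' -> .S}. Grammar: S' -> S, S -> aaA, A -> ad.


Start: S' -> .S
For each item with dot before a nonterminal B, add B -> .γ for every B-production
Closure: [S' -> .S, S -> .aaA]


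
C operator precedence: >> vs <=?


'>>' is shift (level 8); '<=' is relational (level 7)
Higher level binds tighter
'>>' has higher precedence than '<='


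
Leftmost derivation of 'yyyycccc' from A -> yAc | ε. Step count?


Derivation: A => yAc => yyAcc => yyyAccc => yyyyAcccc => yyyycccc
Steps: 5


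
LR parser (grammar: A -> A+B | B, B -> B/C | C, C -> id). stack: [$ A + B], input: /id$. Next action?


'/' can extend B; shift to build B -> B/C
Action: shift


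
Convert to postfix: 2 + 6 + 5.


Left to right (same or higher precedence on left)
Postfix: 2 6 + 5 +


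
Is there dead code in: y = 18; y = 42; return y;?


first assignment to y is overwritten before any read
Dead: 'y = 18'


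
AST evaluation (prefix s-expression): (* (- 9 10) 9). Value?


Evaluate inner: (- 9 10) = -1
Evaluate root: (* -1 9) = -9
Result: -9


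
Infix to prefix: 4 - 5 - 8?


left-to-right (same/higher precedence on left): tree is (- (- 4 5) 8)
Prefix: - - 4 5 8


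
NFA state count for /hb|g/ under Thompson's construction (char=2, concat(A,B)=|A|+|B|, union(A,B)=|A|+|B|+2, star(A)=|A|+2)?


Syntax tree has 3 char leaf(s), 1 union(s), 0 star(s)
chars contribute 3×2 = 6; each union adds +2; each star adds +2
Total: 6 + 2 + 0 = 8 states


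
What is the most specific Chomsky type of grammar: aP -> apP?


LHS has context (more than one symbol) and |LHS| ≤ |RHS|
Classification: Type 1 (Context-Sensitive)


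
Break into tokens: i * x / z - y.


Scan left to right, longest-match per lexeme
Tokens: ID(i), OP(*), ID(x), OP(/), ID(z), OP(-), ID(y)


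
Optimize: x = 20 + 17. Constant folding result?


20 + 17 = 37 at compile time
Optimized: x = 37


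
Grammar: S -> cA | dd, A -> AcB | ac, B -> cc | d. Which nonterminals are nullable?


A nonterminal is nullable iff some alternative derives ε (directly, or every symbol in it is nullable)
Nullable: {}


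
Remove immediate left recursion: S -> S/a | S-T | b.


Left-recursive alternatives: S/a, S-T; non-recursive: b
Introduce S': S -> bS', S' -> /aS' | -TS' | ε


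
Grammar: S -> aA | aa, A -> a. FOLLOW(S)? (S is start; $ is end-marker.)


$ ∈ FOLLOW(S). For each A -> αBβ: add FIRST(β)\{ε} to FOLLOW(B); if β nullable, add FOLLOW(A).
FOLLOW(S) = {$}


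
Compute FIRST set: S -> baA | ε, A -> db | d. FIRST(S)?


Per alternative of S: FIRST(baA) = {b}; FIRST(ε) = {ε}
FIRST(S) = {b, ε}


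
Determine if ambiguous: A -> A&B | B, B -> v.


precedence layered via separate nonterminal B: deterministic
Unambiguous


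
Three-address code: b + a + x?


Break into single-operator statements:
t1 = b + a
t2 = t1 + x


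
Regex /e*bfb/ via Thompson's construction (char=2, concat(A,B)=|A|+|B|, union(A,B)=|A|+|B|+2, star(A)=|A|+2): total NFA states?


Syntax tree has 4 char leaf(s), 0 union(s), 1 star(s)
chars contribute 4×2 = 8; each union adds +2; each star adds +2
Total: 8 + 0 + 2 = 10 states


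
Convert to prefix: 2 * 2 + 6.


left-to-right (same/higher precedence on left): tree is (+ (* 2 2) 6)
Prefix: + * 2 2 6


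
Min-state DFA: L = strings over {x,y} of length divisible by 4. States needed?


Track length mod 4: states 0..3, accept at 0
Minimal DFA: 4 states


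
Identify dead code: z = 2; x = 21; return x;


z is assigned but never read
Dead: 'z = 2'


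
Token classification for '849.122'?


Pattern: digits with a decimal point
Type: FLOAT_LITERAL


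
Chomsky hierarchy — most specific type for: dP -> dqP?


LHS has context (more than one symbol) and |LHS| ≤ |RHS|
Classification: Type 1 (Context-Sensitive)


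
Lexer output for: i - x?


Scan left to right, longest-match per lexeme
Tokens: ID(i), OP(-), ID(x)


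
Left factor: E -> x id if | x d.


Common prefix: 'x'
Factored: E -> x E', E' -> id if | d


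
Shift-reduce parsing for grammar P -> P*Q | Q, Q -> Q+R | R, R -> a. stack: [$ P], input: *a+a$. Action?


shift '*' to continue P -> P*Q
Action: shift


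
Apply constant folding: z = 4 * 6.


4 * 6 = 24 at compile time
Optimized: z = 24


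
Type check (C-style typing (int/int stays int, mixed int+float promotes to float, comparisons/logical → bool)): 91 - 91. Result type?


Operand types: int - int
Rule: mixed int/float promotes to float; int/int stays int
Result type: int


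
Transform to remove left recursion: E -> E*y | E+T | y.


Left-recursive alternatives: E*y, E+T; non-recursive: y
Introduce E': E -> yE', E' -> *yE' | +TE' | ε


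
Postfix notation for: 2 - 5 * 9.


* has higher precedence, evaluate 5*9 first
Postfix: 2 5 9 * -


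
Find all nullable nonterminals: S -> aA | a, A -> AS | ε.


A nonterminal is nullable iff some alternative derives ε (directly, or every symbol in it is nullable)
Nullable: {A}


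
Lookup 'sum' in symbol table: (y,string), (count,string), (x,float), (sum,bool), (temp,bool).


Lookup 'sum' → type bool


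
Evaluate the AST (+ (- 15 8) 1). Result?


Evaluate inner: (- 15 8) = 7
Evaluate root: (+ 7 1) = 8
Result: 8


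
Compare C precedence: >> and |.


'>>' is shift (level 8); '|' is bitwise OR (level 3)
Higher level binds tighter
'>>' has higher precedence than '|'


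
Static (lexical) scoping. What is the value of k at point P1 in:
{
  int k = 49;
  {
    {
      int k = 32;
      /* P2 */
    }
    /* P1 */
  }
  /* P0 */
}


P1's block does not declare k; resolves to the enclosing declaration at depth 0
k = 49


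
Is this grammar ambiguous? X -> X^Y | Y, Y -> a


precedence layered via separate nonterminal Y: deterministic
Unambiguous


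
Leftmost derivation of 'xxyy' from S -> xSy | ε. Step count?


Derivation: S => xSy => xxSyy => xxyy
Steps: 3


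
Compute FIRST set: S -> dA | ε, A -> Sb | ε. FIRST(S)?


Per alternative of S: FIRST(dA) = {d}; FIRST(ε) = {ε}
FIRST(S) = {d, ε}


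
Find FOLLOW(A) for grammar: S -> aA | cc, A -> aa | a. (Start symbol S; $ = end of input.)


$ ∈ FOLLOW(S). For each A -> αBβ: add FIRST(β)\{ε} to FOLLOW(B); if β nullable, add FOLLOW(A).
FOLLOW(A) = {$}


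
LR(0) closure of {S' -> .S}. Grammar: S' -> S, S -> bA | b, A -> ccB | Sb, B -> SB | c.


Start: S' -> .S
For each item with dot before a nonterminal B, add B -> .γ for every B-production
Closure: [S' -> .S, S -> .bA, S -> .b]


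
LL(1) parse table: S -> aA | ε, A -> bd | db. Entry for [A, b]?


For [A, b]: 'b' ∈ FIRST(bd)
Entry: A -> bd


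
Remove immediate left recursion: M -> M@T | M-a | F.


Left-recursive alternatives: M@T, M-a; non-recursive: F
Introduce M': M -> FM', M' -> @TM' | -aM' | ε


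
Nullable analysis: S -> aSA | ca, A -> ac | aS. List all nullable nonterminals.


A nonterminal is nullable iff some alternative derives ε (directly, or every symbol in it is nullable)
Nullable: {}


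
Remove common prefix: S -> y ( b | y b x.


Common prefix: 'y'
Factored: S -> y S', S' -> ( b | b x


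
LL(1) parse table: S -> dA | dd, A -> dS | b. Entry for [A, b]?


For [A, b]: 'b' ∈ FIRST(b)
Entry: A -> b


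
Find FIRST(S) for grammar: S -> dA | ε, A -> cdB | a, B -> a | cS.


Per alternative of S: FIRST(dA) = {d}; FIRST(ε) = {ε}
FIRST(S) = {d, ε}


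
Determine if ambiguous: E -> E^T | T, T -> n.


precedence layered via separate nonterminal T: deterministic
Unambiguous


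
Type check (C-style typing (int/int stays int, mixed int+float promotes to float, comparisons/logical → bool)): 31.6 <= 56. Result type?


Operand types: float <= int
Rule: comparison yields bool
Result type: bool


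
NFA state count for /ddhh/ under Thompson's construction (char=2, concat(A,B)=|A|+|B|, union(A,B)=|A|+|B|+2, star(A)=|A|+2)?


Syntax tree has 4 char leaf(s), 0 union(s), 0 star(s)
chars contribute 4×2 = 8; each union adds +2; each star adds +2
Total: 8 + 0 + 0 = 8 states


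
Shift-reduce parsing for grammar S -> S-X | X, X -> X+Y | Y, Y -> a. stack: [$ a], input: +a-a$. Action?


'a' on top is the handle for Y -> a
Action: reduce (Y -> a)


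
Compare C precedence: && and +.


'+' is additive (level 9); '&&' is logical AND (level 2)
Higher level binds tighter
'+' has higher precedence than '&&'


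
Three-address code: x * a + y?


Break into single-operator statements:
t1 = x * a
t2 = t1 + y


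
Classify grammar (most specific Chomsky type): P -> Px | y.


Left-linear: every RHS is a terminal or one nonterminal followed by a terminal
Classification: Type 3 (Regular)


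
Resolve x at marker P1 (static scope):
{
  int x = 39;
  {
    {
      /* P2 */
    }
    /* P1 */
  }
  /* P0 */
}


P1's block does not declare x; resolves to the enclosing declaration at depth 0
x = 39


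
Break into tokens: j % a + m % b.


Scan left to right, longest-match per lexeme
Tokens: ID(j), OP(%), ID(a), OP(+), ID(m), OP(%), ID(b)


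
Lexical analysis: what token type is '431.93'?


Pattern: digits with a decimal point
Type: FLOAT_LITERAL


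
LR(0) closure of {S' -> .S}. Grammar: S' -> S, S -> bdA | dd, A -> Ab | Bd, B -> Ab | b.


Start: S' -> .S
For each item with dot before a nonterminal B, add B -> .γ for every B-production
Closure: [S' -> .S, S -> .bdA, S -> .dd]


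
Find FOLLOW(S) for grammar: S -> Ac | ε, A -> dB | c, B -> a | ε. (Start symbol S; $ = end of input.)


$ ∈ FOLLOW(S). For each A -> αBβ: add FIRST(β)\{ε} to FOLLOW(B); if β nullable, add FOLLOW(A).
FOLLOW(S) = {$}


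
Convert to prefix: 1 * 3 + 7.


left-to-right (same/higher precedence on left): tree is (+ (* 1 3) 7)
Prefix: + * 1 3 7


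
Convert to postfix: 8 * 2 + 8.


Left to right (same or higher precedence on left)
Postfix: 8 2 * 8 +


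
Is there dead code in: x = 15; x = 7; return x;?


first assignment to x is overwritten before any read
Dead: 'x = 15'


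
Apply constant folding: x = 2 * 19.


2 * 19 = 38 at compile time
Optimized: x = 38


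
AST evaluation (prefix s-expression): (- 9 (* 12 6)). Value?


Evaluate inner: (* 12 6) = 72
Evaluate root: (- 9 72) = -63
Result: -63


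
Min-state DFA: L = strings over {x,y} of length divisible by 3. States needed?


Track length mod 3: states 0..2, accept at 0
Minimal DFA: 3 states


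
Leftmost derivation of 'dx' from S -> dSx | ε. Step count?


Derivation: S => dSx => dx
Steps: 2


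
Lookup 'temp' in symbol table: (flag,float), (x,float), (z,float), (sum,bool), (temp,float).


Lookup 'temp' → type float


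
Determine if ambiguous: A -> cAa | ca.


balanced c^n…a^n: each string has a unique parse
Unambiguous


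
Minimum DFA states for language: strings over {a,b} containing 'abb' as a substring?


KMP-style automaton: 3 progress states + 1 absorbing accept = 4
Minimal DFA: 4 states


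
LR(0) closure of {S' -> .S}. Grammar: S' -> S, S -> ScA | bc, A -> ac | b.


Start: S' -> .S
For each item with dot before a nonterminal B, add B -> .γ for every B-production
Closure: [S' -> .S, S -> .ScA, S -> .bc]


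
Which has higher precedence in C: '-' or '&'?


'-' is additive (level 9); '&' is bitwise AND (level 5)
Higher level binds tighter
'-' has higher precedence than '&'


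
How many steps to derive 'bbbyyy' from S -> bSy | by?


Derivation: S => bSy => bbSyy => bbbyyy
Steps: 3


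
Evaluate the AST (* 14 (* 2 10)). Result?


Evaluate inner: (* 2 10) = 20
Evaluate root: (* 14 20) = 280
Result: 280


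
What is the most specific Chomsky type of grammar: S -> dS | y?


Right-linear: every RHS is a terminal or a terminal followed by one nonterminal
Classification: Type 3 (Regular)


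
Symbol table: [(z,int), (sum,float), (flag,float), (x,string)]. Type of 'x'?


Lookup 'x' → type string


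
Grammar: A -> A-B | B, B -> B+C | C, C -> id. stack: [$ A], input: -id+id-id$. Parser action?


shift '-' to continue A -> A-B
Action: shift


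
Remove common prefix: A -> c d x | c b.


Common prefix: 'c'
Factored: A -> c A', A' -> d x | b


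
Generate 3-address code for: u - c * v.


Break into single-operator statements:
t1 = c * v
t2 = u - t1


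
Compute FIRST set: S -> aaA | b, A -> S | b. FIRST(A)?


Per alternative of A: FIRST(S) = {a, b}; FIRST(b) = {b}
FIRST(A) = {a, b}


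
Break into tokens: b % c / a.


Scan left to right, longest-match per lexeme
Tokens: ID(b), OP(%), ID(c), OP(/), ID(a)


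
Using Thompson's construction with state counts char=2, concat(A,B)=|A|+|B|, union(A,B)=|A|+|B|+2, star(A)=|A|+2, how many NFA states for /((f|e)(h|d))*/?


Syntax tree has 4 char leaf(s), 2 union(s), 1 star(s)
chars contribute 4×2 = 8; each union adds +2; each star adds +2
Total: 8 + 4 + 2 = 14 states


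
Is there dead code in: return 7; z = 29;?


statement follows a return and is unreachable
Dead: 'z = 29'


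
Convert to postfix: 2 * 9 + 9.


Left to right (same or higher precedence on left)
Postfix: 2 9 * 9 +


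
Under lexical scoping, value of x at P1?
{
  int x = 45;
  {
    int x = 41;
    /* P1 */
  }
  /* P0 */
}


x declared in the same block as P1
x = 41


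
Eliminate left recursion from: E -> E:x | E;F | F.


Left-recursive alternatives: E:x, E;F; non-recursive: F
Introduce E': E -> FE', E' -> :xE' | ;FE' | ε


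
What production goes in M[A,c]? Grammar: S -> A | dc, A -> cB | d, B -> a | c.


For [A, c]: 'c' ∈ FIRST(cB)
Entry: A -> cB


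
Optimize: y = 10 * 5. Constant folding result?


10 * 5 = 50 at compile time
Optimized: y = 50


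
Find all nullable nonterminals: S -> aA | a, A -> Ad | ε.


A nonterminal is nullable iff some alternative derives ε (directly, or every symbol in it is nullable)
Nullable: {A}


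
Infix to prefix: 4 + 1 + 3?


left-to-right (same/higher precedence on left): tree is (+ (+ 4 1) 3)
Prefix: + + 4 1 3


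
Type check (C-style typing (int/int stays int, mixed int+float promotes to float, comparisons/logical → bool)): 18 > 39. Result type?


Operand types: int > int
Rule: comparison yields bool
Result type: bool


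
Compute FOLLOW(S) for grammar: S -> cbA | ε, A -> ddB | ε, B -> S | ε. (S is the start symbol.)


$ ∈ FOLLOW(S). For each A -> αBβ: add FIRST(β)\{ε} to FOLLOW(B); if β nullable, add FOLLOW(A).
FOLLOW(S) = {$}


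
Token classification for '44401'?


Pattern: digits only
Type: INTEGER_LITERAL


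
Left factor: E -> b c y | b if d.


Common prefix: 'b'
Factored: E -> b E', E' -> c y | if d


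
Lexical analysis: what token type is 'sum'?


Pattern: letter/underscore followed by alphanumerics, not a keyword
Type: IDENTIFIER


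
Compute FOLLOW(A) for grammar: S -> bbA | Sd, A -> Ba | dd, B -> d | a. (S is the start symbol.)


$ ∈ FOLLOW(S). For each A -> αBβ: add FIRST(β)\{ε} to FOLLOW(B); if β nullable, add FOLLOW(A).
FOLLOW(A) = {$, d}


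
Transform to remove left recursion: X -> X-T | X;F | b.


Left-recursive alternatives: X-T, X;F; non-recursive: b
Introduce X': X -> bX', X' -> -TX' | ;FX' | ε


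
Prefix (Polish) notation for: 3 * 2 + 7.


left-to-right (same/higher precedence on left): tree is (+ (* 3 2) 7)
Prefix: + * 3 2 7


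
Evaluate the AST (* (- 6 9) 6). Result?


Evaluate inner: (- 6 9) = -3
Evaluate root: (* -3 6) = -18
Result: -18


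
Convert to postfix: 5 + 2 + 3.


Left to right (same or higher precedence on left)
Postfix: 5 2 + 3 +


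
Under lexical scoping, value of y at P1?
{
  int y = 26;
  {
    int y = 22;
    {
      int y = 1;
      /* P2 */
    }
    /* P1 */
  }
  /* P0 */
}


y declared in the same block as P1
y = 22


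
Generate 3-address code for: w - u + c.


Break into single-operator statements:
t1 = w - u
t2 = t1 + c


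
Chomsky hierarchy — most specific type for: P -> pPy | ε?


Single nonterminal LHS, but p^n y^n is not regular
Classification: Type 2 (Context-Free)


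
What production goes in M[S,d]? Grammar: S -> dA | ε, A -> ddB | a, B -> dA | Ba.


For [S, d]: 'd' ∈ FIRST(dA)
Entry: S -> dA


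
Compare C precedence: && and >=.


'>=' is relational (level 7); '&&' is logical AND (level 2)
Higher level binds tighter
'>=' has higher precedence than '&&'


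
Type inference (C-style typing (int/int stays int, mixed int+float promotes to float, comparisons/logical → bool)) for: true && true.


Operand types: bool && bool
Rule: logical operators take bool operands and yield bool
Result type: bool


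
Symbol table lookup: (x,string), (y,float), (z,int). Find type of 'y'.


Lookup 'y' → type float


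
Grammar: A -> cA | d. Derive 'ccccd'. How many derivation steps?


Derivation: A => cA => ccA => cccA => ccccA => ccccd
Steps: 5


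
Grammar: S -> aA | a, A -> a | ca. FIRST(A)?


Per alternative of A: FIRST(a) = {a}; FIRST(ca) = {c}
FIRST(A) = {a, c}


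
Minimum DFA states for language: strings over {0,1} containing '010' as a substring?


KMP-style automaton: 3 progress states + 1 absorbing accept = 4
Minimal DFA: 4 states


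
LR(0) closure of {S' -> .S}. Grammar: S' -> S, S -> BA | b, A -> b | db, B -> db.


Start: S' -> .S
For each item with dot before a nonterminal B, add B -> .γ for every B-production
Closure: [S' -> .S, S -> .BA, S -> .b, B -> .db]


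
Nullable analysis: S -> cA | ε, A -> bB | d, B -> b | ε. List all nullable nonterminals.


A nonterminal is nullable iff some alternative derives ε (directly, or every symbol in it is nullable)
Nullable: {B, S}


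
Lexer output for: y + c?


Scan left to right, longest-match per lexeme
Tokens: ID(y), OP(+), ID(c)


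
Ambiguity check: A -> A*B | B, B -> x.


precedence layered via separate nonterminal B: deterministic
Unambiguous


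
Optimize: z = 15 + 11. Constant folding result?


15 + 11 = 26 at compile time
Optimized: z = 26


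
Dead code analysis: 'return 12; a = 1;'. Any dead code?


statement follows a return and is unreachable
Dead: 'a = 1'


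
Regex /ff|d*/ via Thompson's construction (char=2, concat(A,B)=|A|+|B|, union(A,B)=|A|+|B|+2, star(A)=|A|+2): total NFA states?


Syntax tree has 3 char leaf(s), 1 union(s), 1 star(s)
chars contribute 3×2 = 6; each union adds +2; each star adds +2
Total: 6 + 2 + 2 = 10 states


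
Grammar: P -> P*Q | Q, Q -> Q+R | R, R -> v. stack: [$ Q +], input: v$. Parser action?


no handle; shift 'v'
Action: shift


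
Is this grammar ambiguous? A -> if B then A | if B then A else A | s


dangling else: 'if B then if B then s else s' parses two ways
Ambiguous


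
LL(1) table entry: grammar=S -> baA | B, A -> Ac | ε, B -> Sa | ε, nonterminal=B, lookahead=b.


For [B, b]: 'b' ∈ FIRST(Sa)
Entry: B -> Sa


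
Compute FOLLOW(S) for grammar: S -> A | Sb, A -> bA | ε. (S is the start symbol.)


$ ∈ FOLLOW(S). For each A -> αBβ: add FIRST(β)\{ε} to FOLLOW(B); if β nullable, add FOLLOW(A).
FOLLOW(S) = {$, b}


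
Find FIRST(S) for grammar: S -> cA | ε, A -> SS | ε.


Per alternative of S: FIRST(cA) = {c}; FIRST(ε) = {ε}
FIRST(S) = {c, ε}
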